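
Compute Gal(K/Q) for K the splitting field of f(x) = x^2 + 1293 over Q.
Gal(K/Q) = Z/2Z (cyclic of order 2)

x^2 + 1293 is irreducible over Q since -1293 is not a rational square. The splitting field Q(sqrt(-1293)) has degree 2 over Q, and its unique nontrivial automorphism is sqrt(-1293) ↦ -sqrt(-1293). Hence Gal(Q(sqrt(-1293))/Q) = Z/2Z.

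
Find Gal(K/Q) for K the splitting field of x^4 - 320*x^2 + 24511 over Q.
Gal(K/Q) = V_4 (Klein four-group, Z/2Z × Z/2Z)

f factors as (x^2 - 127)(x^2 - 193), so the splitting field is K = Q(sqrt(127), sqrt(193)). The elements 127, 193, 24511 are all non-squares in Q, so sqrt(127) and sqrt(193) generate independent quadratic extensions. Thus [K:Q] = 4 and Gal(K/Q) is generated by the two order-2 automorphisms sqrt(127) ↦ -sqrt(127) and sqrt(193) ↦ -sqrt(193), giving V_4.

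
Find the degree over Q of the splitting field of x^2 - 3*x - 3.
[K:Q] = 2

The discriminant of x^2 + (-3)*x + (-3) is b^2 - 4c = 9 - (-12) = 21. Since 21 is not a perfect square in Q, the polynomial is irreducible over Q. Its two roots generate a degree-2 extension, so [K:Q] = 2.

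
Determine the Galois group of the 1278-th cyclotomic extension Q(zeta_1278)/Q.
|Gal(Q(zeta_1278)/Q)| = phi(1278) = 420; group ≅ (Z/1278Z)^* ≅ Z/6Z × Z/70Z

The n-th cyclotomic polynomial Φ_1278(x) is the minimal polynomial of zeta_1278 over Q and has degree phi(1278) = 420. So Q(zeta_1278) is a degree-420 Galois extension with Galois group (Z/1278Z)^*. By CRT, (Z/1278Z)^* ≅ (Z/2Z)^* × (Z/9Z)^* × (Z/71Z)^*. Each prime-power unit group is (Z/2Z)^* ≅ trivial group (order 1); (Z/9Z)^* ≅ Z/6Z; (Z/71Z)^* ≅ Z/70Z. Hence Gal(Q(zeta_1278)/Q) ≅ Z/6Z × Z/70Z.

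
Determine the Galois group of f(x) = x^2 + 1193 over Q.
Gal(K/Q) = Z/2Z (cyclic of order 2)

x^2 + 1193 is irreducible over Q since -1193 is not a rational square. The splitting field Q(sqrt(-1193)) has degree 2 over Q, and its unique nontrivial automorphism is sqrt(-1193) ↦ -sqrt(-1193). Hence Gal(Q(sqrt(-1193))/Q) = Z/2Z.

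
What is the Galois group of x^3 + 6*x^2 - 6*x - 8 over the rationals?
Gal(K/Q) = S_3 (symmetric group of order 6)

Compute the discriminant of x^3 + (6)*x^2 + (-6)*x + (-8): Δ = 12528. Since Δ is not a rational square, the Galois group is not contained in A_3; it must be the full S_3 (irreducibility of the cubic rules out anything smaller).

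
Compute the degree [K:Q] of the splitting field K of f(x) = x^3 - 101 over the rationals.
[K:Q] = 6

x^3 - 101 has one real root r = 101^(1/3) and two complex roots r*zeta_3, r*zeta_3^2 where zeta_3 = e^(2*pi*i/3). The splitting field is Q(r, zeta_3). [Q(r):Q] = 3 and [Q(zeta_3):Q] = 2 with gcd = 1, so [Q(r, zeta_3):Q] = 3 * 2 = 6.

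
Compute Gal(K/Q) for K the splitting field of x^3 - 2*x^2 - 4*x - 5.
Gal(K/Q) = S_3 (symmetric group of order 6)

Compute the discriminant of x^3 + (-2)*x^2 + (-4)*x + (-5): Δ = -1235. Since Δ is not a rational square, the Galois group is not contained in A_3; it must be the full S_3 (irreducibility of the cubic rules out anything smaller).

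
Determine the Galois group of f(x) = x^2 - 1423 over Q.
Gal(K/Q) = Z/2Z (cyclic of order 2)

x^2 - 1423 is irreducible over Q since 1423 is not a rational square. The splitting field Q(sqrt(1423)) has degree 2 over Q, and its unique nontrivial automorphism is sqrt(1423) ↦ -sqrt(1423). Hence Gal(Q(sqrt(1423))/Q) = Z/2Z.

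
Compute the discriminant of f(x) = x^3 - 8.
Δ = -1728

For a depressed cubic x^3 + p x + q the discriminant is Δ = -4 p^3 - 27 q^2 = -4*(0)^3 - 27*(-8)^2 = 0 - 1728 = -1728.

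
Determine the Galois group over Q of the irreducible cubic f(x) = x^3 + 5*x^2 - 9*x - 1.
Gal(K/Q) = S_3 (symmetric group of order 6)

Compute the discriminant of x^3 + (5)*x^2 + (-9)*x + (-1): Δ = 6224. Since Δ is not a rational square, the Galois group is not contained in A_3; it must be the full S_3 (irreducibility of the cubic rules out anything smaller).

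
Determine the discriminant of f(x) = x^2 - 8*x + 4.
Δ = 48

For a quadratic a x^2 + b x + c the discriminant is Δ = b^2 - 4ac = (-8)^2 - 4*(1)*(4) = 64 - (16) = 48.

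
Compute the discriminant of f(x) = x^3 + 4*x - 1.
Δ = -283

For a depressed cubic x^3 + p x + q the discriminant is Δ = -4 p^3 - 27 q^2 = -4*(4)^3 - 27*(-1)^2 = -256 - 27 = -283.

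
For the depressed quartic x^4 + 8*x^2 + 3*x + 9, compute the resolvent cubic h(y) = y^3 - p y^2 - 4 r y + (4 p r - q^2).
h(y) = y^3 - 8*y^2 - 36*y + 279

Identify coefficients: p = 8, q = 3, r = 9.
Plug into h(y) = y^3 - p y^2 - 4 r y + (4 p r - q^2):
  h(y) = y^3 - (8) y^2 - 4*(9) y + (4*(8)*(9) - (3)^2)
       = y^3 + (-8) y^2 + (-36) y + (279).
Simplifying: h(y) = y^3 - 8*y^2 - 36*y + 279.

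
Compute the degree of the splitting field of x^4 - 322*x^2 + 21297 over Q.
[K:Q] = 4

f factors as (x^2 - 93)(x^2 - 229); the splitting field is K = Q(sqrt(93), sqrt(229)). Since 93, 229, and 21297 are all non-squares in Q, the three subfields Q(sqrt(93)), Q(sqrt(229)), Q(sqrt(21297)) are distinct degree-2 extensions, so [K:Q] = 4 (Klein four Galois group).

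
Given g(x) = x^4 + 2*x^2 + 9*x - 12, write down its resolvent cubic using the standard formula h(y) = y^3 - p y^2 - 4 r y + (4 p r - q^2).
h(y) = y^3 - 2*y^2 + 48*y - 177

Identify coefficients: p = 2, q = 9, r = -12.
Plug into h(y) = y^3 - p y^2 - 4 r y + (4 p r - q^2):
  h(y) = y^3 - (2) y^2 - 4*(-12) y + (4*(2)*(-12) - (9)^2)
       = y^3 + (-2) y^2 + (48) y + (-177).
Simplifying: h(y) = y^3 - 2*y^2 + 48*y - 177.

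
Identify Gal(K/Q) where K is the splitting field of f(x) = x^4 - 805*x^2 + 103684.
Gal(K/Q) = Z/2Z (cyclic of order 2)

f factors as (x^2 - 644)(x^2 - 161), so the splitting field is K = Q(sqrt(644), sqrt(161)). The squarefree part of 644 is 161 and the squarefree part of 161 is also 161, so sqrt(644) and sqrt(161) are both rational multiples of sqrt(161). Hence Q(sqrt(644)) = Q(sqrt(161)) = Q(sqrt(161)), and the splitting field collapses to a single degree-2 extension with Galois group Z/2Z.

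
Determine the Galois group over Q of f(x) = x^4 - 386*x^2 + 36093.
Gal(K/Q) = V_4 (Klein four-group, Z/2Z × Z/2Z)

f factors as (x^2 - 227)(x^2 - 159), so the splitting field is K = Q(sqrt(227), sqrt(159)). The elements 227, 159, 36093 are all non-squares in Q, so sqrt(227) and sqrt(159) generate independent quadratic extensions. Thus [K:Q] = 4 and Gal(K/Q) is generated by the two order-2 automorphisms sqrt(227) ↦ -sqrt(227) and sqrt(159) ↦ -sqrt(159), giving V_4.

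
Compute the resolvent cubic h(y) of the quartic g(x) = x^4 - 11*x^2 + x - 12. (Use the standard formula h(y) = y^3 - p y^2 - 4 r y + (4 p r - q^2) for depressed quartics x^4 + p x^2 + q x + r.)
h(y) = y^3 + 11*y^2 + 48*y + 527

Identify coefficients: p = -11, q = 1, r = -12.
Plug into h(y) = y^3 - p y^2 - 4 r y + (4 p r - q^2):
  h(y) = y^3 - (-11) y^2 - 4*(-12) y + (4*(-11)*(-12) - (1)^2)
       = y^3 + (11) y^2 + (48) y + (527).
Simplifying: h(y) = y^3 + 11*y^2 + 48*y + 527.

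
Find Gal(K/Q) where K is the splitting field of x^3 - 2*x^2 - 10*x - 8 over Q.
Gal(K/Q) = S_3 (symmetric group of order 6)

Compute the discriminant of x^3 + (-2)*x^2 + (-10)*x + (-8): Δ = -464. Since Δ is not a rational square, the Galois group is not contained in A_3; it must be the full S_3 (irreducibility of the cubic rules out anything smaller).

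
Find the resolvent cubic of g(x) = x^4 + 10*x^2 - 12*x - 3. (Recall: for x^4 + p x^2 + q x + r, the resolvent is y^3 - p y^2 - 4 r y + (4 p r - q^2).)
h(y) = y^3 - 10*y^2 + 12*y - 264

Identify coefficients: p = 10, q = -12, r = -3.
Plug into h(y) = y^3 - p y^2 - 4 r y + (4 p r - q^2):
  h(y) = y^3 - (10) y^2 - 4*(-3) y + (4*(10)*(-3) - (-12)^2)
       = y^3 + (-10) y^2 + (12) y + (-264).
Simplifying: h(y) = y^3 - 10*y^2 + 12*y - 264.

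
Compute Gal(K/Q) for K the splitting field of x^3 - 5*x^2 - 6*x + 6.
Gal(K/Q) = S_3 (symmetric group of order 6)

Compute the discriminant of x^3 + (-5)*x^2 + (-6)*x + (6): Δ = 7032. Since Δ is not a rational square, the Galois group is not contained in A_3; it must be the full S_3 (irreducibility of the cubic rules out anything smaller).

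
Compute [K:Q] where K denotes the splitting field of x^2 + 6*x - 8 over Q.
[K:Q] = 2

The discriminant of x^2 + (6)*x + (-8) is b^2 - 4c = 36 - (-32) = 68. Since 68 is not a perfect square in Q, the polynomial is irreducible over Q. Its two roots generate a degree-2 extension, so [K:Q] = 2.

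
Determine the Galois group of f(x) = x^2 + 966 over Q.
Gal(K/Q) = Z/2Z (cyclic of order 2)

x^2 + 966 is irreducible over Q since -966 is not a rational square. The splitting field Q(sqrt(-966)) has degree 2 over Q, and its unique nontrivial automorphism is sqrt(-966) ↦ -sqrt(-966). Hence Gal(Q(sqrt(-966))/Q) = Z/2Z.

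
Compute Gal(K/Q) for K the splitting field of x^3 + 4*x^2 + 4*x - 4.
Gal(K/Q) = S_3 (symmetric group of order 6)

Compute the discriminant of x^3 + (4)*x^2 + (4)*x + (-4): Δ = -560. Since Δ is not a rational square, the Galois group is not contained in A_3; it must be the full S_3 (irreducibility of the cubic rules out anything smaller).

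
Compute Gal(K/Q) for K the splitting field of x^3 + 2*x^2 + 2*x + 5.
Gal(K/Q) = S_3 (symmetric group of order 6)

Compute the discriminant of x^3 + (2)*x^2 + (2)*x + (5): Δ = -491. Since Δ is not a rational square, the Galois group is not contained in A_3; it must be the full S_3 (irreducibility of the cubic rules out anything smaller).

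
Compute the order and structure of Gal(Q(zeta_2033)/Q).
|Gal(Q(zeta_2033)/Q)| = phi(2033) = 1908; group ≅ (Z/2033Z)^* ≅ Z/18Z × Z/106Z

The n-th cyclotomic polynomial Φ_2033(x) is the minimal polynomial of zeta_2033 over Q and has degree phi(2033) = 1908. So Q(zeta_2033) is a degree-1908 Galois extension with Galois group (Z/2033Z)^*. By CRT, (Z/2033Z)^* ≅ (Z/19Z)^* × (Z/107Z)^*. Each prime-power unit group is (Z/19Z)^* ≅ Z/18Z; (Z/107Z)^* ≅ Z/106Z. Hence Gal(Q(zeta_2033)/Q) ≅ Z/18Z × Z/106Z.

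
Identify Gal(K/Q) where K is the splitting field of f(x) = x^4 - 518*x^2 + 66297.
Gal(K/Q) = V_4 (Klein four-group, Z/2Z × Z/2Z)

f factors as (x^2 - 287)(x^2 - 231), so the splitting field is K = Q(sqrt(287), sqrt(231)). The elements 287, 231, 66297 are all non-squares in Q, so sqrt(287) and sqrt(231) generate independent quadratic extensions. Thus [K:Q] = 4 and Gal(K/Q) is generated by the two order-2 automorphisms sqrt(287) ↦ -sqrt(287) and sqrt(231) ↦ -sqrt(231), giving V_4.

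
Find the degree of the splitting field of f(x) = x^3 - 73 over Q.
[K:Q] = 6

x^3 - 73 has one real root r = 73^(1/3) and two complex roots r*zeta_3, r*zeta_3^2 where zeta_3 = e^(2*pi*i/3). The splitting field is Q(r, zeta_3). [Q(r):Q] = 3 and [Q(zeta_3):Q] = 2 with gcd = 1, so [Q(r, zeta_3):Q] = 3 * 2 = 6.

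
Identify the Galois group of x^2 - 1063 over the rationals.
Gal(K/Q) = Z/2Z (cyclic of order 2)

x^2 - 1063 is irreducible over Q since 1063 is not a rational square. The splitting field Q(sqrt(1063)) has degree 2 over Q, and its unique nontrivial automorphism is sqrt(1063) ↦ -sqrt(1063). Hence Gal(Q(sqrt(1063))/Q) = Z/2Z.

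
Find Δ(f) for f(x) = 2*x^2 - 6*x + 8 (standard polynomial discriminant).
Δ = -28

For a quadratic a x^2 + b x + c the discriminant is Δ = b^2 - 4ac = (-6)^2 - 4*(2)*(8) = 36 - (64) = -28.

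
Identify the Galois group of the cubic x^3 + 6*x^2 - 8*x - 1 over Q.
Gal(K/Q) = S_3 (symmetric group of order 6)

Compute the discriminant of x^3 + (6)*x^2 + (-8)*x + (-1): Δ = 6053. Since Δ is not a rational square, the Galois group is not contained in A_3; it must be the full S_3 (irreducibility of the cubic rules out anything smaller).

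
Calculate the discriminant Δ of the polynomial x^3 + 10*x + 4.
Δ = -4432

For a depressed cubic x^3 + p x + q the discriminant is Δ = -4 p^3 - 27 q^2 = -4*(10)^3 - 27*(4)^2 = -4000 - 432 = -4432.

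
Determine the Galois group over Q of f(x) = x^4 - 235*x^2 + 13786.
Gal(K/Q) = V_4 (Klein four-group, Z/2Z × Z/2Z)

f factors as (x^2 - 122)(x^2 - 113), so the splitting field is K = Q(sqrt(122), sqrt(113)). The elements 122, 113, 13786 are all non-squares in Q, so sqrt(122) and sqrt(113) generate independent quadratic extensions. Thus [K:Q] = 4 and Gal(K/Q) is generated by the two order-2 automorphisms sqrt(122) ↦ -sqrt(122) and sqrt(113) ↦ -sqrt(113), giving V_4.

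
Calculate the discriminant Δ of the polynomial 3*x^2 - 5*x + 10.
Δ = -95

For a quadratic a x^2 + b x + c the discriminant is Δ = b^2 - 4ac = (-5)^2 - 4*(3)*(10) = 25 - (120) = -95.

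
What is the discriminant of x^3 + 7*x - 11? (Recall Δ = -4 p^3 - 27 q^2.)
Δ = -4639

For a depressed cubic x^3 + p x + q the discriminant is Δ = -4 p^3 - 27 q^2 = -4*(7)^3 - 27*(-11)^2 = -1372 - 3267 = -4639.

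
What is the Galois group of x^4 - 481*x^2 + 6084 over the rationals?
Gal(K/Q) = Z/2Z (cyclic of order 2)

f factors as (x^2 - 13)(x^2 - 468), so the splitting field is K = Q(sqrt(13), sqrt(468)). The squarefree part of 13 is 13 and the squarefree part of 468 is also 13, so sqrt(13) and sqrt(468) are both rational multiples of sqrt(13). Hence Q(sqrt(13)) = Q(sqrt(468)) = Q(sqrt(13)), and the splitting field collapses to a single degree-2 extension with Galois group Z/2Z.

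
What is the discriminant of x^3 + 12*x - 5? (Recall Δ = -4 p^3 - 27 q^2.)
Δ = -7587

For a depressed cubic x^3 + p x + q the discriminant is Δ = -4 p^3 - 27 q^2 = -4*(12)^3 - 27*(-5)^2 = -6912 - 675 = -7587.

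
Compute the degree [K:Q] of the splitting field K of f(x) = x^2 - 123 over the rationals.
[K:Q] = 2

The polynomial x^2 - 123 is irreducible over Q since 123 is not a perfect square. Its splitting field is Q(sqrt(123)), which has degree 2 over Q.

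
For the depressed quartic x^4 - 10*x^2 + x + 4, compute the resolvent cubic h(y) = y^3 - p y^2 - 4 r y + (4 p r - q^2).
h(y) = y^3 + 10*y^2 - 16*y - 161

Identify coefficients: p = -10, q = 1, r = 4.
Plug into h(y) = y^3 - p y^2 - 4 r y + (4 p r - q^2):
  h(y) = y^3 - (-10) y^2 - 4*(4) y + (4*(-10)*(4) - (1)^2)
       = y^3 + (10) y^2 + (-16) y + (-161).
Simplifying: h(y) = y^3 + 10*y^2 - 16*y - 161.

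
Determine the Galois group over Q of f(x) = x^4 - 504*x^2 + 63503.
Gal(K/Q) = V_4 (Klein four-group, Z/2Z × Z/2Z)

f factors as (x^2 - 253)(x^2 - 251), so the splitting field is K = Q(sqrt(253), sqrt(251)). The elements 253, 251, 63503 are all non-squares in Q, so sqrt(253) and sqrt(251) generate independent quadratic extensions. Thus [K:Q] = 4 and Gal(K/Q) is generated by the two order-2 automorphisms sqrt(253) ↦ -sqrt(253) and sqrt(251) ↦ -sqrt(251), giving V_4.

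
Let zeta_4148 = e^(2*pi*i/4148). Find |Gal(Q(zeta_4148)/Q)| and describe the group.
|Gal(Q(zeta_4148)/Q)| = phi(4148) = 1920; group ≅ (Z/4148Z)^* ≅ Z/2Z × Z/16Z × Z/60Z

The n-th cyclotomic polynomial Φ_4148(x) is the minimal polynomial of zeta_4148 over Q and has degree phi(4148) = 1920. So Q(zeta_4148) is a degree-1920 Galois extension with Galois group (Z/4148Z)^*. By CRT, (Z/4148Z)^* ≅ (Z/4Z)^* × (Z/17Z)^* × (Z/61Z)^*. Each prime-power unit group is (Z/4Z)^* ≅ Z/2Z; (Z/17Z)^* ≅ Z/16Z; (Z/61Z)^* ≅ Z/60Z. Hence Gal(Q(zeta_4148)/Q) ≅ Z/2Z × Z/16Z × Z/60Z.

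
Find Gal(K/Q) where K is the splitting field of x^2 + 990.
Gal(K/Q) = Z/2Z (cyclic of order 2)

x^2 + 990 is irreducible over Q since -990 is not a rational square. The splitting field Q(sqrt(-990)) has degree 2 over Q, and its unique nontrivial automorphism is sqrt(-990) ↦ -sqrt(-990). Hence Gal(Q(sqrt(-990))/Q) = Z/2Z.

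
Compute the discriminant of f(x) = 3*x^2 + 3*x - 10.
Δ = 129

For a quadratic a x^2 + b x + c the discriminant is Δ = b^2 - 4ac = (3)^2 - 4*(3)*(-10) = 9 - (-120) = 129.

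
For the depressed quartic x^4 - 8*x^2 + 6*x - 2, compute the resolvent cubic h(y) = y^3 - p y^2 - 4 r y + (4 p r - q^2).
h(y) = y^3 + 8*y^2 + 8*y + 28

Identify coefficients: p = -8, q = 6, r = -2.
Plug into h(y) = y^3 - p y^2 - 4 r y + (4 p r - q^2):
  h(y) = y^3 - (-8) y^2 - 4*(-2) y + (4*(-8)*(-2) - (6)^2)
       = y^3 + (8) y^2 + (8) y + (28).
Simplifying: h(y) = y^3 + 8*y^2 + 8*y + 28.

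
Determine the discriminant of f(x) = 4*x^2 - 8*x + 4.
Δ = 0

For a quadratic a x^2 + b x + c the discriminant is Δ = b^2 - 4ac = (-8)^2 - 4*(4)*(4) = 64 - (64) = 0.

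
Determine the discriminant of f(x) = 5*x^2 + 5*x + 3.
Δ = -35

For a quadratic a x^2 + b x + c the discriminant is Δ = b^2 - 4ac = (5)^2 - 4*(5)*(3) = 25 - (60) = -35.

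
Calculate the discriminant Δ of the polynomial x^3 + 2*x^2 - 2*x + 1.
Δ = -83

For x^3 + a x^2 + b x + c the discriminant is Δ = 18 a b c - 4 a^3 c + a^2 b^2 - 4 b^3 - 27 c^2.
Plug a = 2, b = -2, c = 1:
  18*(2)*(-2)*(1) - 4*(2)^3*(1) + (2)^2*(-2)^2 - 4*(-2)^3 - 27*(1)^2
  = -72 + (-32) + 16 + (32) + (-27)
  = -83.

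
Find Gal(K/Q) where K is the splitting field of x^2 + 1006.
Gal(K/Q) = Z/2Z (cyclic of order 2)

x^2 + 1006 is irreducible over Q since -1006 is not a rational square. The splitting field Q(sqrt(-1006)) has degree 2 over Q, and its unique nontrivial automorphism is sqrt(-1006) ↦ -sqrt(-1006). Hence Gal(Q(sqrt(-1006))/Q) = Z/2Z.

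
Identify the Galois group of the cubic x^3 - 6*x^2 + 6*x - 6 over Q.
Gal(K/Q) = S_3 (symmetric group of order 6)

Compute the discriminant of x^3 + (-6)*x^2 + (6)*x + (-6): Δ = -1836. Since Δ is not a rational square, the Galois group is not contained in A_3; it must be the full S_3 (irreducibility of the cubic rules out anything smaller).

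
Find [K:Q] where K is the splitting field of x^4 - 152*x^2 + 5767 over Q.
[K:Q] = 4

f factors as (x^2 - 73)(x^2 - 79); the splitting field is K = Q(sqrt(73), sqrt(79)). Since 73, 79, and 5767 are all non-squares in Q, the three subfields Q(sqrt(73)), Q(sqrt(79)), Q(sqrt(5767)) are distinct degree-2 extensions, so [K:Q] = 4 (Klein four Galois group).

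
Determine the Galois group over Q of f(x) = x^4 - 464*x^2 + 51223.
Gal(K/Q) = V_4 (Klein four-group, Z/2Z × Z/2Z)

f factors as (x^2 - 181)(x^2 - 283), so the splitting field is K = Q(sqrt(181), sqrt(283)). The elements 181, 283, 51223 are all non-squares in Q, so sqrt(181) and sqrt(283) generate independent quadratic extensions. Thus [K:Q] = 4 and Gal(K/Q) is generated by the two order-2 automorphisms sqrt(181) ↦ -sqrt(181) and sqrt(283) ↦ -sqrt(283), giving V_4.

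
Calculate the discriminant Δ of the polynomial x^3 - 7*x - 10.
Δ = -1328

For a depressed cubic x^3 + p x + q the discriminant is Δ = -4 p^3 - 27 q^2 = -4*(-7)^3 - 27*(-10)^2 = 1372 - 2700 = -1328.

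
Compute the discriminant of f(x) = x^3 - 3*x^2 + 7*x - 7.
Δ = -364

For x^3 + a x^2 + b x + c the discriminant is Δ = 18 a b c - 4 a^3 c + a^2 b^2 - 4 b^3 - 27 c^2.
Plug a = -3, b = 7, c = -7:
  18*(-3)*(7)*(-7) - 4*(-3)^3*(-7) + (-3)^2*(7)^2 - 4*(7)^3 - 27*(-7)^2
  = 2646 + (-756) + 441 + (-1372) + (-1323)
  = -364.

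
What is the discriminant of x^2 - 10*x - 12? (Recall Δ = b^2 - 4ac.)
Δ = 148

For a quadratic a x^2 + b x + c the discriminant is Δ = b^2 - 4ac = (-10)^2 - 4*(1)*(-12) = 100 - (-48) = 148.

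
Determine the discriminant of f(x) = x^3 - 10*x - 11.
Δ = 733

For a depressed cubic x^3 + p x + q the discriminant is Δ = -4 p^3 - 27 q^2 = -4*(-10)^3 - 27*(-11)^2 = 4000 - 3267 = 733.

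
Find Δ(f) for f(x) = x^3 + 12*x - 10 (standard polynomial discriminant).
Δ = -9612

For a depressed cubic x^3 + p x + q the discriminant is Δ = -4 p^3 - 27 q^2 = -4*(12)^3 - 27*(-10)^2 = -6912 - 2700 = -9612.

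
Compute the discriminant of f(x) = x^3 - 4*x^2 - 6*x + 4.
Δ = 3760

For x^3 + a x^2 + b x + c the discriminant is Δ = 18 a b c - 4 a^3 c + a^2 b^2 - 4 b^3 - 27 c^2.
Plug a = -4, b = -6, c = 4:
  18*(-4)*(-6)*(4) - 4*(-4)^3*(4) + (-4)^2*(-6)^2 - 4*(-6)^3 - 27*(4)^2
  = 1728 + (1024) + 576 + (864) + (-432)
  = 3760.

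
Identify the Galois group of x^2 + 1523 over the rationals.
Gal(K/Q) = Z/2Z (cyclic of order 2)

x^2 + 1523 is irreducible over Q since -1523 is not a rational square. The splitting field Q(sqrt(-1523)) has degree 2 over Q, and its unique nontrivial automorphism is sqrt(-1523) ↦ -sqrt(-1523). Hence Gal(Q(sqrt(-1523))/Q) = Z/2Z.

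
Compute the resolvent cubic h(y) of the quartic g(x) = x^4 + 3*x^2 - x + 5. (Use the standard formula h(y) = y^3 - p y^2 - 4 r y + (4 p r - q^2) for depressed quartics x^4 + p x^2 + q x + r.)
h(y) = y^3 - 3*y^2 - 20*y + 59

Identify coefficients: p = 3, q = -1, r = 5.
Plug into h(y) = y^3 - p y^2 - 4 r y + (4 p r - q^2):
  h(y) = y^3 - (3) y^2 - 4*(5) y + (4*(3)*(5) - (-1)^2)
       = y^3 + (-3) y^2 + (-20) y + (59).
Simplifying: h(y) = y^3 - 3*y^2 - 20*y + 59.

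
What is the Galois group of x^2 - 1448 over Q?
Gal(K/Q) = Z/2Z (cyclic of order 2)

x^2 - 1448 is irreducible over Q since 1448 is not a rational square. The splitting field Q(sqrt(1448)) has degree 2 over Q, and its unique nontrivial automorphism is sqrt(1448) ↦ -sqrt(1448). Hence Gal(Q(sqrt(1448))/Q) = Z/2Z.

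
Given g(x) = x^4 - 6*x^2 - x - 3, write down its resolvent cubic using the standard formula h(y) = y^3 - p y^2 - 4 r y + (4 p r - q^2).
h(y) = y^3 + 6*y^2 + 12*y + 71

Identify coefficients: p = -6, q = -1, r = -3.
Plug into h(y) = y^3 - p y^2 - 4 r y + (4 p r - q^2):
  h(y) = y^3 - (-6) y^2 - 4*(-3) y + (4*(-6)*(-3) - (-1)^2)
       = y^3 + (6) y^2 + (12) y + (71).
Simplifying: h(y) = y^3 + 6*y^2 + 12*y + 71.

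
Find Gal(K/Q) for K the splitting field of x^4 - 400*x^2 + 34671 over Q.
Gal(K/Q) = V_4 (Klein four-group, Z/2Z × Z/2Z)

f factors as (x^2 - 273)(x^2 - 127), so the splitting field is K = Q(sqrt(273), sqrt(127)). The elements 273, 127, 34671 are all non-squares in Q, so sqrt(273) and sqrt(127) generate independent quadratic extensions. Thus [K:Q] = 4 and Gal(K/Q) is generated by the two order-2 automorphisms sqrt(273) ↦ -sqrt(273) and sqrt(127) ↦ -sqrt(127), giving V_4.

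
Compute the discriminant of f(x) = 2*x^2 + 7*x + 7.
Δ = -7

For a quadratic a x^2 + b x + c the discriminant is Δ = b^2 - 4ac = (7)^2 - 4*(2)*(7) = 49 - (56) = -7.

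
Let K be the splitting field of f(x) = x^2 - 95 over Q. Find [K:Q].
[K:Q] = 2

The polynomial x^2 - 95 is irreducible over Q since 95 is not a perfect square. Its splitting field is Q(sqrt(95)), which has degree 2 over Q.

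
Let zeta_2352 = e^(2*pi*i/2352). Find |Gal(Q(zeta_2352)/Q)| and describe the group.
|Gal(Q(zeta_2352)/Q)| = phi(2352) = 672; group ≅ (Z/2352Z)^* ≅ Z/2Z × Z/2Z × Z/4Z × Z/42Z

The n-th cyclotomic polynomial Φ_2352(x) is the minimal polynomial of zeta_2352 over Q and has degree phi(2352) = 672. So Q(zeta_2352) is a degree-672 Galois extension with Galois group (Z/2352Z)^*. By CRT, (Z/2352Z)^* ≅ (Z/16Z)^* × (Z/3Z)^* × (Z/49Z)^*. Each prime-power unit group is (Z/16Z)^* ≅ Z/2Z × Z/4Z; (Z/3Z)^* ≅ Z/2Z; (Z/49Z)^* ≅ Z/42Z. Hence Gal(Q(zeta_2352)/Q) ≅ Z/2Z × Z/2Z × Z/4Z × Z/42Z.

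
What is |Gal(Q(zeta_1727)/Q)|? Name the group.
|Gal(Q(zeta_1727)/Q)| = phi(1727) = 1560; group ≅ (Z/1727Z)^* ≅ Z/10Z × Z/156Z

The n-th cyclotomic polynomial Φ_1727(x) is the minimal polynomial of zeta_1727 over Q and has degree phi(1727) = 1560. So Q(zeta_1727) is a degree-1560 Galois extension with Galois group (Z/1727Z)^*. By CRT, (Z/1727Z)^* ≅ (Z/11Z)^* × (Z/157Z)^*. Each prime-power unit group is (Z/11Z)^* ≅ Z/10Z; (Z/157Z)^* ≅ Z/156Z. Hence Gal(Q(zeta_1727)/Q) ≅ Z/10Z × Z/156Z.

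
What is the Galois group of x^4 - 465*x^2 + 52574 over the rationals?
Gal(K/Q) = V_4 (Klein four-group, Z/2Z × Z/2Z)

f factors as (x^2 - 194)(x^2 - 271), so the splitting field is K = Q(sqrt(194), sqrt(271)). The elements 194, 271, 52574 are all non-squares in Q, so sqrt(194) and sqrt(271) generate independent quadratic extensions. Thus [K:Q] = 4 and Gal(K/Q) is generated by the two order-2 automorphisms sqrt(194) ↦ -sqrt(194) and sqrt(271) ↦ -sqrt(271), giving V_4.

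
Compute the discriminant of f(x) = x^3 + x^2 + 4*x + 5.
Δ = -575

For x^3 + a x^2 + b x + c the discriminant is Δ = 18 a b c - 4 a^3 c + a^2 b^2 - 4 b^3 - 27 c^2.
Plug a = 1, b = 4, c = 5:
  18*(1)*(4)*(5) - 4*(1)^3*(5) + (1)^2*(4)^2 - 4*(4)^3 - 27*(5)^2
  = 360 + (-20) + 16 + (-256) + (-675)
  = -575.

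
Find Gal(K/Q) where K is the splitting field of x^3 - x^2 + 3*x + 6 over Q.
Gal(K/Q) = S_3 (symmetric group of order 6)

Compute the discriminant of x^3 + (-1)*x^2 + (3)*x + (6): Δ = -1371. Since Δ is not a rational square, the Galois group is not contained in A_3; it must be the full S_3 (irreducibility of the cubic rules out anything smaller).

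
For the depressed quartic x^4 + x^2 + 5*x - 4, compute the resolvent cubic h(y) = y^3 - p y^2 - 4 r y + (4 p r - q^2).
h(y) = y^3 - y^2 + 16*y - 41

Identify coefficients: p = 1, q = 5, r = -4.
Plug into h(y) = y^3 - p y^2 - 4 r y + (4 p r - q^2):
  h(y) = y^3 - (1) y^2 - 4*(-4) y + (4*(1)*(-4) - (5)^2)
       = y^3 + (-1) y^2 + (16) y + (-41).
Simplifying: h(y) = y^3 - y^2 + 16*y - 41.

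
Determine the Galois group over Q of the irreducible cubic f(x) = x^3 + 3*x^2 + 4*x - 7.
Gal(K/Q) = S_3 (symmetric group of order 6)

Compute the discriminant of x^3 + (3)*x^2 + (4)*x + (-7): Δ = -2191. Since Δ is not a rational square, the Galois group is not contained in A_3; it must be the full S_3 (irreducibility of the cubic rules out anything smaller).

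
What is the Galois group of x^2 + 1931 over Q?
Gal(K/Q) = Z/2Z (cyclic of order 2)

x^2 + 1931 is irreducible over Q since -1931 is not a rational square. The splitting field Q(sqrt(-1931)) has degree 2 over Q, and its unique nontrivial automorphism is sqrt(-1931) ↦ -sqrt(-1931). Hence Gal(Q(sqrt(-1931))/Q) = Z/2Z.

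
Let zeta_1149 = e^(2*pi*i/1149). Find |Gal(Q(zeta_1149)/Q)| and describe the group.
|Gal(Q(zeta_1149)/Q)| = phi(1149) = 764; group ≅ (Z/1149Z)^* ≅ Z/2Z × Z/382Z

The n-th cyclotomic polynomial Φ_1149(x) is the minimal polynomial of zeta_1149 over Q and has degree phi(1149) = 764. So Q(zeta_1149) is a degree-764 Galois extension with Galois group (Z/1149Z)^*. By CRT, (Z/1149Z)^* ≅ (Z/3Z)^* × (Z/383Z)^*. Each prime-power unit group is (Z/3Z)^* ≅ Z/2Z; (Z/383Z)^* ≅ Z/382Z. Hence Gal(Q(zeta_1149)/Q) ≅ Z/2Z × Z/382Z.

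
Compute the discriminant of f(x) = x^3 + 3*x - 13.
Δ = -4671

For a depressed cubic x^3 + p x + q the discriminant is Δ = -4 p^3 - 27 q^2 = -4*(3)^3 - 27*(-13)^2 = -108 - 4563 = -4671.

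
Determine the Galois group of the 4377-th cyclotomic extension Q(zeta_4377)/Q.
|Gal(Q(zeta_4377)/Q)| = phi(4377) = 2916; group ≅ (Z/4377Z)^* ≅ Z/2Z × Z/1458Z

The n-th cyclotomic polynomial Φ_4377(x) is the minimal polynomial of zeta_4377 over Q and has degree phi(4377) = 2916. So Q(zeta_4377) is a degree-2916 Galois extension with Galois group (Z/4377Z)^*. By CRT, (Z/4377Z)^* ≅ (Z/3Z)^* × (Z/1459Z)^*. Each prime-power unit group is (Z/3Z)^* ≅ Z/2Z; (Z/1459Z)^* ≅ Z/1458Z. Hence Gal(Q(zeta_4377)/Q) ≅ Z/2Z × Z/1458Z.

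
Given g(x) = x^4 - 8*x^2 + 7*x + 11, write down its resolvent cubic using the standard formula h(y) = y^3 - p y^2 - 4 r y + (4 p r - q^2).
h(y) = y^3 + 8*y^2 - 44*y - 401

Identify coefficients: p = -8, q = 7, r = 11.
Plug into h(y) = y^3 - p y^2 - 4 r y + (4 p r - q^2):
  h(y) = y^3 - (-8) y^2 - 4*(11) y + (4*(-8)*(11) - (7)^2)
       = y^3 + (8) y^2 + (-44) y + (-401).
Simplifying: h(y) = y^3 + 8*y^2 - 44*y - 401.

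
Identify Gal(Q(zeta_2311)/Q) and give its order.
|Gal(Q(zeta_2311)/Q)| = phi(2311) = 2310; group ≅ (Z/2311Z)^* ≅ Z/2310Z

The n-th cyclotomic polynomial Φ_2311(x) is the minimal polynomial of zeta_2311 over Q and has degree phi(2311) = 2310. So Q(zeta_2311) is a degree-2310 Galois extension with Galois group (Z/2311Z)^*. (Z/2311Z)^* is cyclic since 2311 is an odd prime power (or 4). Hence Gal(Q(zeta_2311)/Q) ≅ Z/2310Z.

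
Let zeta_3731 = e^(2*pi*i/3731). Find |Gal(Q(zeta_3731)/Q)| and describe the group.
|Gal(Q(zeta_3731)/Q)| = phi(3731) = 2880; group ≅ (Z/3731Z)^* ≅ Z/6Z × Z/12Z × Z/40Z

The n-th cyclotomic polynomial Φ_3731(x) is the minimal polynomial of zeta_3731 over Q and has degree phi(3731) = 2880. So Q(zeta_3731) is a degree-2880 Galois extension with Galois group (Z/3731Z)^*. By CRT, (Z/3731Z)^* ≅ (Z/7Z)^* × (Z/13Z)^* × (Z/41Z)^*. Each prime-power unit group is (Z/7Z)^* ≅ Z/6Z; (Z/13Z)^* ≅ Z/12Z; (Z/41Z)^* ≅ Z/40Z. Hence Gal(Q(zeta_3731)/Q) ≅ Z/6Z × Z/12Z × Z/40Z.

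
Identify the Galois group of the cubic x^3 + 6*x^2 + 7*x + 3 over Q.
Gal(K/Q) = S_3 (symmetric group of order 6)

Compute the discriminant of x^3 + (6)*x^2 + (7)*x + (3): Δ = -175. Since Δ is not a rational square, the Galois group is not contained in A_3; it must be the full S_3 (irreducibility of the cubic rules out anything smaller).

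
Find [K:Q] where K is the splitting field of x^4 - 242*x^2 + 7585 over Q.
[K:Q] = 4

f factors as (x^2 - 37)(x^2 - 205); the splitting field is K = Q(sqrt(37), sqrt(205)). Since 37, 205, and 7585 are all non-squares in Q, the three subfields Q(sqrt(37)), Q(sqrt(205)), Q(sqrt(7585)) are distinct degree-2 extensions, so [K:Q] = 4 (Klein four Galois group).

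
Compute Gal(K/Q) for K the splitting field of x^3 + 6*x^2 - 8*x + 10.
Gal(K/Q) = S_3 (symmetric group of order 6)

Compute the discriminant of x^3 + (6)*x^2 + (-8)*x + (10): Δ = -15628. Since Δ is not a rational square, the Galois group is not contained in A_3; it must be the full S_3 (irreducibility of the cubic rules out anything smaller).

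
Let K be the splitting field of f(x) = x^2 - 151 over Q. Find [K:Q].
[K:Q] = 2

The polynomial x^2 - 151 is irreducible over Q since 151 is not a perfect square. Its splitting field is Q(sqrt(151)), which has degree 2 over Q.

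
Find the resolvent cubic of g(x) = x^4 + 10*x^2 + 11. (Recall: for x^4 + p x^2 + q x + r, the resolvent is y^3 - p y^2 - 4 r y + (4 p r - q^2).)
h(y) = y^3 - 10*y^2 - 44*y + 440

Identify coefficients: p = 10, q = 0, r = 11.
Plug into h(y) = y^3 - p y^2 - 4 r y + (4 p r - q^2):
  h(y) = y^3 - (10) y^2 - 4*(11) y + (4*(10)*(11) - (0)^2)
       = y^3 + (-10) y^2 + (-44) y + (440).
Simplifying: h(y) = y^3 - 10*y^2 - 44*y + 440.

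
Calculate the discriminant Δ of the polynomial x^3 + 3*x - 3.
Δ = -351

For a depressed cubic x^3 + p x + q the discriminant is Δ = -4 p^3 - 27 q^2 = -4*(3)^3 - 27*(-3)^2 = -108 - 243 = -351.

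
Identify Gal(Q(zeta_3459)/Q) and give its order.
|Gal(Q(zeta_3459)/Q)| = phi(3459) = 2304; group ≅ (Z/3459Z)^* ≅ Z/2Z × Z/1152Z

The n-th cyclotomic polynomial Φ_3459(x) is the minimal polynomial of zeta_3459 over Q and has degree phi(3459) = 2304. So Q(zeta_3459) is a degree-2304 Galois extension with Galois group (Z/3459Z)^*. By CRT, (Z/3459Z)^* ≅ (Z/3Z)^* × (Z/1153Z)^*. Each prime-power unit group is (Z/3Z)^* ≅ Z/2Z; (Z/1153Z)^* ≅ Z/1152Z. Hence Gal(Q(zeta_3459)/Q) ≅ Z/2Z × Z/1152Z.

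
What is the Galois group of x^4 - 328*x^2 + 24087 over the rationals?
Gal(K/Q) = V_4 (Klein four-group, Z/2Z × Z/2Z)

f factors as (x^2 - 217)(x^2 - 111), so the splitting field is K = Q(sqrt(217), sqrt(111)). The elements 217, 111, 24087 are all non-squares in Q, so sqrt(217) and sqrt(111) generate independent quadratic extensions. Thus [K:Q] = 4 and Gal(K/Q) is generated by the two order-2 automorphisms sqrt(217) ↦ -sqrt(217) and sqrt(111) ↦ -sqrt(111), giving V_4.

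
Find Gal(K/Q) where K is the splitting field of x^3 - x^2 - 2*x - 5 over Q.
Gal(K/Q) = S_3 (symmetric group of order 6)

Compute the discriminant of x^3 + (-1)*x^2 + (-2)*x + (-5): Δ = -839. Since Δ is not a rational square, the Galois group is not contained in A_3; it must be the full S_3 (irreducibility of the cubic rules out anything smaller).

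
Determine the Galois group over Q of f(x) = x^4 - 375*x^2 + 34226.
Gal(K/Q) = V_4 (Klein four-group, Z/2Z × Z/2Z)

f factors as (x^2 - 218)(x^2 - 157), so the splitting field is K = Q(sqrt(218), sqrt(157)). The elements 218, 157, 34226 are all non-squares in Q, so sqrt(218) and sqrt(157) generate independent quadratic extensions. Thus [K:Q] = 4 and Gal(K/Q) is generated by the two order-2 automorphisms sqrt(218) ↦ -sqrt(218) and sqrt(157) ↦ -sqrt(157), giving V_4.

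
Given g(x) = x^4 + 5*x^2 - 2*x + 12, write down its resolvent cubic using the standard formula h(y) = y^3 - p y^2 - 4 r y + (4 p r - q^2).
h(y) = y^3 - 5*y^2 - 48*y + 236

Identify coefficients: p = 5, q = -2, r = 12.
Plug into h(y) = y^3 - p y^2 - 4 r y + (4 p r - q^2):
  h(y) = y^3 - (5) y^2 - 4*(12) y + (4*(5)*(12) - (-2)^2)
       = y^3 + (-5) y^2 + (-48) y + (236).
Simplifying: h(y) = y^3 - 5*y^2 - 48*y + 236.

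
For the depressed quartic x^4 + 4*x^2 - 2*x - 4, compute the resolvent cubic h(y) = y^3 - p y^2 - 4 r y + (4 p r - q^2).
h(y) = y^3 - 4*y^2 + 16*y - 68

Identify coefficients: p = 4, q = -2, r = -4.
Plug into h(y) = y^3 - p y^2 - 4 r y + (4 p r - q^2):
  h(y) = y^3 - (4) y^2 - 4*(-4) y + (4*(4)*(-4) - (-2)^2)
       = y^3 + (-4) y^2 + (16) y + (-68).
Simplifying: h(y) = y^3 - 4*y^2 + 16*y - 68.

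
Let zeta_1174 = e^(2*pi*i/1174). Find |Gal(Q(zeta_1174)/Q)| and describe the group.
|Gal(Q(zeta_1174)/Q)| = phi(1174) = 586; group ≅ (Z/1174Z)^* ≅ Z/586Z

The n-th cyclotomic polynomial Φ_1174(x) is the minimal polynomial of zeta_1174 over Q and has degree phi(1174) = 586. So Q(zeta_1174) is a degree-586 Galois extension with Galois group (Z/1174Z)^*. By CRT, (Z/1174Z)^* ≅ (Z/2Z)^* × (Z/587Z)^*. Each prime-power unit group is (Z/2Z)^* ≅ trivial group (order 1); (Z/587Z)^* ≅ Z/586Z. Hence Gal(Q(zeta_1174)/Q) ≅ Z/586Z.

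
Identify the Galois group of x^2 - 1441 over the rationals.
Gal(K/Q) = Z/2Z (cyclic of order 2)

x^2 - 1441 is irreducible over Q since 1441 is not a rational square. The splitting field Q(sqrt(1441)) has degree 2 over Q, and its unique nontrivial automorphism is sqrt(1441) ↦ -sqrt(1441). Hence Gal(Q(sqrt(1441))/Q) = Z/2Z.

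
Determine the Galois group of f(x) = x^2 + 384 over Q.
Gal(K/Q) = Z/2Z (cyclic of order 2)

x^2 + 384 is irreducible over Q since -384 is not a rational square. The splitting field Q(sqrt(-384)) has degree 2 over Q, and its unique nontrivial automorphism is sqrt(-384) ↦ -sqrt(-384). Hence Gal(Q(sqrt(-384))/Q) = Z/2Z.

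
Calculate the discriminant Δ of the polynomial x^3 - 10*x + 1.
Δ = 3973

For a depressed cubic x^3 + p x + q the discriminant is Δ = -4 p^3 - 27 q^2 = -4*(-10)^3 - 27*(1)^2 = 4000 - 27 = 3973.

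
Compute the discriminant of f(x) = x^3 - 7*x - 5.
Δ = 697

For x^3 + a x^2 + b x + c the discriminant is Δ = 18 a b c - 4 a^3 c + a^2 b^2 - 4 b^3 - 27 c^2.
Plug a = 0, b = -7, c = -5:
  18*(0)*(-7)*(-5) - 4*(0)^3*(-5) + (0)^2*(-7)^2 - 4*(-7)^3 - 27*(-5)^2
  = 0 + (0) + 0 + (1372) + (-675)
  = 697.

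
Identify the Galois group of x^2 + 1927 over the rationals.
Gal(K/Q) = Z/2Z (cyclic of order 2)

x^2 + 1927 is irreducible over Q since -1927 is not a rational square. The splitting field Q(sqrt(-1927)) has degree 2 over Q, and its unique nontrivial automorphism is sqrt(-1927) ↦ -sqrt(-1927). Hence Gal(Q(sqrt(-1927))/Q) = Z/2Z.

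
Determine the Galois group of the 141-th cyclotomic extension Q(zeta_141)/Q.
|Gal(Q(zeta_141)/Q)| = phi(141) = 92; group ≅ (Z/141Z)^* ≅ Z/2Z × Z/46Z

The n-th cyclotomic polynomial Φ_141(x) is the minimal polynomial of zeta_141 over Q and has degree phi(141) = 92. So Q(zeta_141) is a degree-92 Galois extension with Galois group (Z/141Z)^*. By CRT, (Z/141Z)^* ≅ (Z/3Z)^* × (Z/47Z)^*. Each prime-power unit group is (Z/3Z)^* ≅ Z/2Z; (Z/47Z)^* ≅ Z/46Z. Hence Gal(Q(zeta_141)/Q) ≅ Z/2Z × Z/46Z.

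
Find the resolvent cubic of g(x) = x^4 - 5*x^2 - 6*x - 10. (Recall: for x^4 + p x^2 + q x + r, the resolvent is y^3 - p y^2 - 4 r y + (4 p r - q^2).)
h(y) = y^3 + 5*y^2 + 40*y + 164

Identify coefficients: p = -5, q = -6, r = -10.
Plug into h(y) = y^3 - p y^2 - 4 r y + (4 p r - q^2):
  h(y) = y^3 - (-5) y^2 - 4*(-10) y + (4*(-5)*(-10) - (-6)^2)
       = y^3 + (5) y^2 + (40) y + (164).
Simplifying: h(y) = y^3 + 5*y^2 + 40*y + 164.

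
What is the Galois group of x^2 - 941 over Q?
Gal(K/Q) = Z/2Z (cyclic of order 2)

x^2 - 941 is irreducible over Q since 941 is not a rational square. The splitting field Q(sqrt(941)) has degree 2 over Q, and its unique nontrivial automorphism is sqrt(941) ↦ -sqrt(941). Hence Gal(Q(sqrt(941))/Q) = Z/2Z.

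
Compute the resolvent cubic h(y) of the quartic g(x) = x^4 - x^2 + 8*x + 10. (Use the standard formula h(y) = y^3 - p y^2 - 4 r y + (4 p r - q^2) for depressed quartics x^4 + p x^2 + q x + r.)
h(y) = y^3 + y^2 - 40*y - 104

Identify coefficients: p = -1, q = 8, r = 10.
Plug into h(y) = y^3 - p y^2 - 4 r y + (4 p r - q^2):
  h(y) = y^3 - (-1) y^2 - 4*(10) y + (4*(-1)*(10) - (8)^2)
       = y^3 + (1) y^2 + (-40) y + (-104).
Simplifying: h(y) = y^3 + y^2 - 40*y - 104.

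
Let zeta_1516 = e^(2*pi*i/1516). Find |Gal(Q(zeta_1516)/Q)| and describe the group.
|Gal(Q(zeta_1516)/Q)| = phi(1516) = 756; group ≅ (Z/1516Z)^* ≅ Z/2Z × Z/378Z

The n-th cyclotomic polynomial Φ_1516(x) is the minimal polynomial of zeta_1516 over Q and has degree phi(1516) = 756. So Q(zeta_1516) is a degree-756 Galois extension with Galois group (Z/1516Z)^*. By CRT, (Z/1516Z)^* ≅ (Z/4Z)^* × (Z/379Z)^*. Each prime-power unit group is (Z/4Z)^* ≅ Z/2Z; (Z/379Z)^* ≅ Z/378Z. Hence Gal(Q(zeta_1516)/Q) ≅ Z/2Z × Z/378Z.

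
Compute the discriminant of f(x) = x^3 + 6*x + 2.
Δ = -972

For a depressed cubic x^3 + p x + q the discriminant is Δ = -4 p^3 - 27 q^2 = -4*(6)^3 - 27*(2)^2 = -864 - 108 = -972.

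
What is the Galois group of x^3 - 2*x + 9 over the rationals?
Gal(K/Q) = S_3 (symmetric group of order 6)

Compute the discriminant of x^3 + (0)*x^2 + (-2)*x + (9): Δ = -2155. Since Δ is not a rational square, the Galois group is not contained in A_3; it must be the full S_3 (irreducibility of the cubic rules out anything smaller).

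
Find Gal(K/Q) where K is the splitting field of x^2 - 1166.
Gal(K/Q) = Z/2Z (cyclic of order 2)

x^2 - 1166 is irreducible over Q since 1166 is not a rational square. The splitting field Q(sqrt(1166)) has degree 2 over Q, and its unique nontrivial automorphism is sqrt(1166) ↦ -sqrt(1166). Hence Gal(Q(sqrt(1166))/Q) = Z/2Z.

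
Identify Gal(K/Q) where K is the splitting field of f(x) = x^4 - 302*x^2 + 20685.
Gal(K/Q) = V_4 (Klein four-group, Z/2Z × Z/2Z)

f factors as (x^2 - 197)(x^2 - 105), so the splitting field is K = Q(sqrt(197), sqrt(105)). The elements 197, 105, 20685 are all non-squares in Q, so sqrt(197) and sqrt(105) generate independent quadratic extensions. Thus [K:Q] = 4 and Gal(K/Q) is generated by the two order-2 automorphisms sqrt(197) ↦ -sqrt(197) and sqrt(105) ↦ -sqrt(105), giving V_4.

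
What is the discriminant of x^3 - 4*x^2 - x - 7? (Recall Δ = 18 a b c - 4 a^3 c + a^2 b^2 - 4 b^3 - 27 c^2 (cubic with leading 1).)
Δ = -3599

For x^3 + a x^2 + b x + c the discriminant is Δ = 18 a b c - 4 a^3 c + a^2 b^2 - 4 b^3 - 27 c^2.
Plug a = -4, b = -1, c = -7:
  18*(-4)*(-1)*(-7) - 4*(-4)^3*(-7) + (-4)^2*(-1)^2 - 4*(-1)^3 - 27*(-7)^2
  = -504 + (-1792) + 16 + (4) + (-1323)
  = -3599.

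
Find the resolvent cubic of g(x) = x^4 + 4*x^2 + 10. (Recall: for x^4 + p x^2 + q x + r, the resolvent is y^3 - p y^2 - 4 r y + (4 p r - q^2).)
h(y) = y^3 - 4*y^2 - 40*y + 160

Identify coefficients: p = 4, q = 0, r = 10.
Plug into h(y) = y^3 - p y^2 - 4 r y + (4 p r - q^2):
  h(y) = y^3 - (4) y^2 - 4*(10) y + (4*(4)*(10) - (0)^2)
       = y^3 + (-4) y^2 + (-40) y + (160).
Simplifying: h(y) = y^3 - 4*y^2 - 40*y + 160.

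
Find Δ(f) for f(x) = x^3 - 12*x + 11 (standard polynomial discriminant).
Δ = 3645

For a depressed cubic x^3 + p x + q the discriminant is Δ = -4 p^3 - 27 q^2 = -4*(-12)^3 - 27*(11)^2 = 6912 - 3267 = 3645.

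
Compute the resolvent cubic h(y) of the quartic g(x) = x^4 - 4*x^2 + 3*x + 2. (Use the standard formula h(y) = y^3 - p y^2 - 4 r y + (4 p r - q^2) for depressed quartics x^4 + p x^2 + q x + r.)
h(y) = y^3 + 4*y^2 - 8*y - 41

Identify coefficients: p = -4, q = 3, r = 2.
Plug into h(y) = y^3 - p y^2 - 4 r y + (4 p r - q^2):
  h(y) = y^3 - (-4) y^2 - 4*(2) y + (4*(-4)*(2) - (3)^2)
       = y^3 + (4) y^2 + (-8) y + (-41).
Simplifying: h(y) = y^3 + 4*y^2 - 8*y - 41.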